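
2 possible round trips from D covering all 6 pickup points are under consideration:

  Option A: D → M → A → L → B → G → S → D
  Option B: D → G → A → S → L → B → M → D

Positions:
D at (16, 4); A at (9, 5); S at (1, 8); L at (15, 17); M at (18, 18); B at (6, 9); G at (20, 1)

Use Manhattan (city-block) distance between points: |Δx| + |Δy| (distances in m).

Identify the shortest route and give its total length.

110 m — Option B is the shortest.

Option A: 16 + 22 + 18 + 17 + 22 + 26 + 19 = 140
Option B: 7 + 15 + 11 + 23 + 17 + 21 + 16 = 110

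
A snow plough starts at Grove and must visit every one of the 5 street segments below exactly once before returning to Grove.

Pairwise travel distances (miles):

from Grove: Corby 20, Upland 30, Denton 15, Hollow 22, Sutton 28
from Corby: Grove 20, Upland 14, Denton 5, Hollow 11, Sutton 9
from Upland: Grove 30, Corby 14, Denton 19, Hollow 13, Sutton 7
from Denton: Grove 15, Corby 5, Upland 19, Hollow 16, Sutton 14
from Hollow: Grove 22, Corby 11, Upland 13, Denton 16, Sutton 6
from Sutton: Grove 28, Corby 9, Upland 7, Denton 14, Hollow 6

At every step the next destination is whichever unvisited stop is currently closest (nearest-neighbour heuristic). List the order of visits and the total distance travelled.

78 miles along Grove → Denton → Corby → Sutton → Hollow → Upland → Grove.

From Grove: distances to unvisited — Denton=15, Corby=20, Hollow=22, Sutton=28, Upland=30. Nearest is Denton (15).
From Denton: distances to unvisited — Corby=5, Sutton=14, Hollow=16, Upland=19. Nearest is Corby (5).
From Corby: distances to unvisited — Sutton=9, Hollow=11, Upland=14. Nearest is Sutton (9).
From Sutton: distances to unvisited — Hollow=6, Upland=7. Nearest is Hollow (6).
From Hollow: distances to unvisited — Upland=13. Nearest is Upland (13).
Return Upland→Grove: 30.
Total = 15 + 5 + 9 + 6 + 13 + 30 = 78.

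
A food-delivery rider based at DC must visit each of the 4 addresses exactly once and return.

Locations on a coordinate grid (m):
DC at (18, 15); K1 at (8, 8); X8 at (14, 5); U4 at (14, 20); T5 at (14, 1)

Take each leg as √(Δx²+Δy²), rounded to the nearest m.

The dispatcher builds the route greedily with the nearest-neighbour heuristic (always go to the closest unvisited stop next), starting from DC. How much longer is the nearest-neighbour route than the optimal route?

From DC: U4=6, X8=11, K1=12, T5=15 → choose U4 (6).
From U4: K1=13, X8=15, T5=19 → choose K1 (13).
From K1: X8=7, T5=9 → choose X8 (7).
From X8: T5=4 → choose T5 (4).
NN route DC → U4 → K1 → X8 → T5 → DC costs 45.
Optimal: DC → X8 → T5 → K1 → U4 → DC costs 43 (by enumerating all 12 distinct tours).
Excess = 45 − 43 = 2.

The nearest-neighbour route is 2 m longer than optimal.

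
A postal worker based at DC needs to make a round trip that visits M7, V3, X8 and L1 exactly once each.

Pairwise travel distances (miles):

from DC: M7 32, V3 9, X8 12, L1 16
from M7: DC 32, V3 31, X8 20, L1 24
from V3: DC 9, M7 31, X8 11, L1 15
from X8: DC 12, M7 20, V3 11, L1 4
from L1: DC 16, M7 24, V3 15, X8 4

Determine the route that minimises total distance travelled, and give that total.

With 4 stops there are 4!/2 = 12 distinct round trips (a route and its reverse cost the same).
DC-M7-V3-X8-L1-DC: 32+31+11+4+16 = 94
DC-M7-V3-L1-X8-DC: 32+31+15+4+12 = 94
DC-M7-X8-V3-L1-DC: 32+20+11+15+16 = 94
DC-M7-X8-L1-V3-DC: 32+20+4+15+9 = 80
DC-M7-L1-V3-X8-DC: 32+24+15+11+12 = 94
DC-M7-L1-X8-V3-DC: 32+24+4+11+9 = 80
DC-V3-M7-X8-L1-DC: 9+31+20+4+16 = 80
DC-V3-M7-L1-X8-DC: 9+31+24+4+12 = 80
DC-V3-X8-M7-L1-DC: 9+11+20+24+16 = 80
DC-V3-L1-M7-X8-DC: 9+15+24+20+12 = 80
DC-X8-M7-V3-L1-DC: 12+20+31+15+16 = 94
DC-X8-V3-M7-L1-DC: 12+11+31+24+16 = 94
The minimum is 80.
One optimal route: DC → M7 → X8 → L1 → V3 → DC (or its reverse).

80 miles — the shortest possible round trip.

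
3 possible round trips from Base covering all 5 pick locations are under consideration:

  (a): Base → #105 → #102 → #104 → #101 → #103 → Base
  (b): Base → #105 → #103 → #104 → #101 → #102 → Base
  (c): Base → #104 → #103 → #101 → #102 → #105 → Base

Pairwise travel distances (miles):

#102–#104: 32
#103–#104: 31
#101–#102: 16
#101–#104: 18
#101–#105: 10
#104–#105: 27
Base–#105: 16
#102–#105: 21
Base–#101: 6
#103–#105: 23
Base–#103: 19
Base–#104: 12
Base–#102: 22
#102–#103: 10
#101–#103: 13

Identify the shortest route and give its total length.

Shortest is (c), total 109 miles.

(a): 16 + 21 + 32 + 18 + 13 + 19 = 119
(b): 16 + 23 + 31 + 18 + 16 + 22 = 126
(c): 12 + 31 + 13 + 16 + 21 + 16 = 109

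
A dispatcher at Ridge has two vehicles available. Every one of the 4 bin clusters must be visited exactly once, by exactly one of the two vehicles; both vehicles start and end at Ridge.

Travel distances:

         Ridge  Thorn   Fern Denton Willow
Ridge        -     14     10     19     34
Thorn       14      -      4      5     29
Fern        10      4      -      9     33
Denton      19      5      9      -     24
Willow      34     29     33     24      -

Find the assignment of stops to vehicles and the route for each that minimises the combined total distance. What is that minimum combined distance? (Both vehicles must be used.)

97 — the smallest possible combined total.

Try each way of splitting the stops between the two vehicles (each non-empty) and, for each split, find the best tour for each vehicle:
  {Thorn} + {Fern, Denton, Willow}: 28 + 77 = 105
  {Fern} + {Thorn, Denton, Willow}: 20 + 77 = 97
  {Thorn, Fern} + {Denton, Willow}: 28 + 77 = 105
  {Denton} + {Thorn, Fern, Willow}: 38 + 77 = 115
  {Thorn, Denton} + {Fern, Willow}: 38 + 77 = 115
  {Fern, Denton} + {Thorn, Willow}: 38 + 77 = 115
  … (7 splits in total)
Best: vehicle 1 Ridge → Fern → Ridge = 20; vehicle 2 Ridge → Thorn → Denton → Willow → Ridge = 77; combined 97.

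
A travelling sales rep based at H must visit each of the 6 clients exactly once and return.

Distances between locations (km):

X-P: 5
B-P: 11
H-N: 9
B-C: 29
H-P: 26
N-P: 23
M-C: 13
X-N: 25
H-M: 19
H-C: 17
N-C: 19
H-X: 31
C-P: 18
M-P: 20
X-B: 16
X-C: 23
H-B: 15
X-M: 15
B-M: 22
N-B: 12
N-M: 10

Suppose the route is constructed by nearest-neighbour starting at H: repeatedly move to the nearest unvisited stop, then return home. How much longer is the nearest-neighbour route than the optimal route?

From H: N=9, B=15, C=17, M=19, P=26, X=31 → choose N (9).
From N: M=10, B=12, C=19, P=23, X=25 → choose M (10).
From M: C=13, X=15, P=20, B=22 → choose C (13).
From C: P=18, X=23, B=29 → choose P (18).
From P: X=5, B=11 → choose X (5).
From X: B=16 → choose B (16).
NN route H → N → M → C → P → X → B → H costs 86.
Optimal: H → N → B → P → X → M → C → H costs 82 (by enumerating all 360 distinct tours).
Excess = 86 − 82 = 4.

4 km longer than the optimal tour.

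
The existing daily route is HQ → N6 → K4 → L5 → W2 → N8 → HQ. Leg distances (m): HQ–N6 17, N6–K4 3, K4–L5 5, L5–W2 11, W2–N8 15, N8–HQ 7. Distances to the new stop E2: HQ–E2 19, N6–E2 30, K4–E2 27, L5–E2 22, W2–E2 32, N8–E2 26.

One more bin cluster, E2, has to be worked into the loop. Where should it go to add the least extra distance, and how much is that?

Adding 32 m by placing E2 on the HQ–N6 leg.

Insertion cost between consecutive stops i–j is d(i,E2) + d(E2,j) − d(i,j):
  between HQ and N6: 19 + 30 − 17 = 32
  between N6 and K4: 30 + 27 − 3 = 54
  between K4 and L5: 27 + 22 − 5 = 44
  between L5 and W2: 22 + 32 − 11 = 43
  between W2 and N8: 32 + 26 − 15 = 43
  between N8 and HQ: 26 + 19 − 7 = 38
Cheapest insertion is between HQ and N6, adding 32.
New total = 58 + 32 = 90.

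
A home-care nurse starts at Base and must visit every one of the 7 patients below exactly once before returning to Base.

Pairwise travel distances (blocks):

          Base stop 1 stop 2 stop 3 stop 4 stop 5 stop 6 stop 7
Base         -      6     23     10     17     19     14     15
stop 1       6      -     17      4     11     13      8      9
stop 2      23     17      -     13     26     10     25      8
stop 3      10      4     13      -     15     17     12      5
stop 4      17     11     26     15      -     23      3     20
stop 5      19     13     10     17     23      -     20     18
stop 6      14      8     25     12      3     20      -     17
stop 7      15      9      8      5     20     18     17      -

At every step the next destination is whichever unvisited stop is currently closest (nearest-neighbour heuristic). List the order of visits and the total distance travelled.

From Base: distances to unvisited — stop 1=6, stop 3=10, stop 6=14, stop 7=15, stop 4=17, stop 5=19, stop 2=23. Nearest is stop 1 (6).
From stop 1: distances to unvisited — stop 3=4, stop 6=8, stop 7=9, stop 4=11, stop 5=13, stop 2=17. Nearest is stop 3 (4).
From stop 3: distances to unvisited — stop 7=5, stop 6=12, stop 2=13, stop 4=15, stop 5=17. Nearest is stop 7 (5).
From stop 7: distances to unvisited — stop 2=8, stop 6=17, stop 5=18, stop 4=20. Nearest is stop 2 (8).
From stop 2: distances to unvisited — stop 5=10, stop 6=25, stop 4=26. Nearest is stop 5 (10).
From stop 5: distances to unvisited — stop 6=20, stop 4=23. Nearest is stop 6 (20).
From stop 6: distances to unvisited — stop 4=3. Nearest is stop 4 (3).
Return stop 4→Base: 17.
Total = 6 + 4 + 5 + 8 + 10 + 20 + 3 + 17 = 73.

73 blocks along Base → stop 1 → stop 3 → stop 7 → stop 2 → stop 5 → stop 6 → stop 4 → Base.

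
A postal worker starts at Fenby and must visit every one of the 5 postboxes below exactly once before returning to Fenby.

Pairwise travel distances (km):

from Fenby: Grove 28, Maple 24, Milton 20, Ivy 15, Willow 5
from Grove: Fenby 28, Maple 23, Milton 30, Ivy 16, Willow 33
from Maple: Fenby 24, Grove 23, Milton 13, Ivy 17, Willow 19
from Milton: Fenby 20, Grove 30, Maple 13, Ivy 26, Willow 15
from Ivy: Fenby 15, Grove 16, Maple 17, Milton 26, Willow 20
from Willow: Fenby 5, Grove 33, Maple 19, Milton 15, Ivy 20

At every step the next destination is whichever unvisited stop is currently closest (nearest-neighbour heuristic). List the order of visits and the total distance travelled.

Fenby → [Willow:5 / Ivy:15 / Milton:20 / Maple:24 / Grove:28] → Willow (5)
Willow → [Milton:15 / Maple:19 / Ivy:20 / Grove:33] → Milton (15)
Milton → [Maple:13 / Ivy:26 / Grove:30] → Maple (13)
Maple → [Ivy:17 / Grove:23] → Ivy (17)
Ivy → [Grove:16] → Grove (16)
Return Grove→Fenby: 28.
Total = 5 + 15 + 13 + 17 + 16 + 28 = 94.

94 km along Fenby → Willow → Milton → Maple → Ivy → Grove → Fenby.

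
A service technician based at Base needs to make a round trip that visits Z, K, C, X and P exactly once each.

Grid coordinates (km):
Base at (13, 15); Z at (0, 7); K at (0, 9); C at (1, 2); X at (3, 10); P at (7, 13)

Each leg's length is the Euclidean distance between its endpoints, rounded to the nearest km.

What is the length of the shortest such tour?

39 km — the shortest possible round trip.

Base-Z-K-C-X-P-Base: 15+2+7+8+5+6 = 43
Base-Z-K-C-P-X-Base: 15+2+7+13+5+11 = 53
Base-Z-K-X-C-P-Base: 15+2+3+8+13+6 = 47
Base-Z-K-X-P-C-Base: 15+2+3+5+13+18 = 56
Base-Z-K-P-C-X-Base: 15+2+8+13+8+11 = 57
Base-Z-K-P-X-C-Base: 15+2+8+5+8+18 = 56
Base-Z-C-K-X-P-Base: 15+5+7+3+5+6 = 41
Base-Z-C-K-P-X-Base: 15+5+7+8+5+11 = 51
Base-Z-C-X-K-P-Base: 15+5+8+3+8+6 = 45
Base-Z-C-X-P-K-Base: 15+5+8+5+8+14 = 55
Base-Z-C-P-K-X-Base: 15+5+13+8+3+11 = 55
Base-Z-C-P-X-K-Base: 15+5+13+5+3+14 = 55
Base-Z-X-K-C-P-Base: 15+4+3+7+13+6 = 48
Base-Z-X-K-P-C-Base: 15+4+3+8+13+18 = 61
… (46 more)
Base-C-Z-K-X-P-Base: 18+5+2+3+5+6 = 39  ← best
The minimum is 39.
One optimal route: Base → C → Z → K → X → P → Base (or its reverse).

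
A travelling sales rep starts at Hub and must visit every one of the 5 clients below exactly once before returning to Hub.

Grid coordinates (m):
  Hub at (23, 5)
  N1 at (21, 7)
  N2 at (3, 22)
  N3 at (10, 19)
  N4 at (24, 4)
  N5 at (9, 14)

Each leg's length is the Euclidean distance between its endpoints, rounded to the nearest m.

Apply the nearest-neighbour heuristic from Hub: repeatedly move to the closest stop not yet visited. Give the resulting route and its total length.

Total distance 58 m via the nearest-neighbour route Hub → N4 → N1 → N5 → N3 → N2 → Hub.

From Hub: distances to unvisited — N4=1, N1=3, N5=17, N3=19, N2=26. Nearest is N4 (1).
From N4: distances to unvisited — N1=4, N5=18, N3=21, N2=28. Nearest is N1 (4).
From N1: distances to unvisited — N5=14, N3=16, N2=23. Nearest is N5 (14).
From N5: distances to unvisited — N3=5, N2=10. Nearest is N3 (5).
From N3: distances to unvisited — N2=8. Nearest is N2 (8).
Return N2→Hub: 26.
Total = 1 + 4 + 14 + 5 + 8 + 26 = 58.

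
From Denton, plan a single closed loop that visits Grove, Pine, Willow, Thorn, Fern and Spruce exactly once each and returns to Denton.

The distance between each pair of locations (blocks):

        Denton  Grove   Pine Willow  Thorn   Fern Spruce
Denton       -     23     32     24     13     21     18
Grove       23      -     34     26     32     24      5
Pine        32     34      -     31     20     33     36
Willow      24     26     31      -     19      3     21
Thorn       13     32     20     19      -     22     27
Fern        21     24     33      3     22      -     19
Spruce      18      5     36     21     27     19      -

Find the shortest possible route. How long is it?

Denton - Grove - Pine - Willow - Thorn - Fern - Spruce - Denton: 23+34+31+19+22+19+18 = 166
Denton - Grove - Pine - Willow - Thorn - Spruce - Fern - Denton: 23+34+31+19+27+19+21 = 174
Denton - Grove - Pine - Willow - Fern - Thorn - Spruce - Denton: 23+34+31+3+22+27+18 = 158
Denton - Grove - Pine - Willow - Fern - Spruce - Thorn - Denton: 23+34+31+3+19+27+13 = 150
Denton - Grove - Pine - Willow - Spruce - Thorn - Fern - Denton: 23+34+31+21+27+22+21 = 179
Denton - Grove - Pine - Willow - Spruce - Fern - Thorn - Denton: 23+34+31+21+19+22+13 = 163
Denton - Grove - Pine - Thorn - Willow - Fern - Spruce - Denton: 23+34+20+19+3+19+18 = 136
Denton - Grove - Pine - Thorn - Willow - Spruce - Fern - Denton: 23+34+20+19+21+19+21 = 157
… (352 more)
Denton - Grove - Spruce - Fern - Willow - Pine - Thorn - Denton: 23+5+19+3+31+20+13 = 114  ← best
The minimum is 114.
One optimal route: Denton → Grove → Spruce → Fern → Willow → Pine → Thorn → Denton (or its reverse).

Minimum total distance: 114 blocks.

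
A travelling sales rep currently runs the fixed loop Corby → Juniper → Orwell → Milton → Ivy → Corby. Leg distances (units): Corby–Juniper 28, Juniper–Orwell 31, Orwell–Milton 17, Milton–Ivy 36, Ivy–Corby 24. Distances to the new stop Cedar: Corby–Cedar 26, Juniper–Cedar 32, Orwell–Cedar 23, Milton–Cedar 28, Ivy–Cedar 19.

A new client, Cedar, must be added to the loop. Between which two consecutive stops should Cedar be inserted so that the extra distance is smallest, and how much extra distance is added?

Insertion cost between consecutive stops i–j is d(i,Cedar) + d(Cedar,j) − d(i,j):
  between Corby and Juniper: 26 + 32 − 28 = 30
  between Juniper and Orwell: 32 + 23 − 31 = 24
  between Orwell and Milton: 23 + 28 − 17 = 34
  between Milton and Ivy: 28 + 19 − 36 = 11
  between Ivy and Corby: 19 + 26 − 24 = 21
Cheapest insertion is between Milton and Ivy, adding 11.
New total = 136 + 11 = 147.

Minimum extra distance: 11, inserting Cedar between Milton and Ivy.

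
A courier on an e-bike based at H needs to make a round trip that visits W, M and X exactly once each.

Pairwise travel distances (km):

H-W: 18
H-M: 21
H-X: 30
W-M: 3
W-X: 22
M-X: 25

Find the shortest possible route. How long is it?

With 3 stops there are 3!/2 = 3 distinct round trips (a route and its reverse cost the same).
H-W-M-X-H: 18+3+25+30 = 76
H-W-X-M-H: 18+22+25+21 = 86
H-M-W-X-H: 21+3+22+30 = 76
The minimum is 76.
One optimal route: H → W → M → X → H (or its reverse).

Shortest round trip = 76 km.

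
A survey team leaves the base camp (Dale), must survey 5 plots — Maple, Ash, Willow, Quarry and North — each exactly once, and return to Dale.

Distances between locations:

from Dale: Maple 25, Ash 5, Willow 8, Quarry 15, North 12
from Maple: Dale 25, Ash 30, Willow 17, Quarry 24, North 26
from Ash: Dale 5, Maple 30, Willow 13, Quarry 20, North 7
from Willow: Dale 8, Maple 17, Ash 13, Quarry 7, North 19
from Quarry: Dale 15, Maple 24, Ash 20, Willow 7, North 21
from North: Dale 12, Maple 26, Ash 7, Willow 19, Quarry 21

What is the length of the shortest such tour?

With 5 stops there are 5!/2 = 60 distinct round trips (a route and its reverse cost the same).
Dale-Maple-Ash-Willow-Quarry-North-Dale: 25+30+13+7+21+12 = 108
Dale-Maple-Ash-Willow-North-Quarry-Dale: 25+30+13+19+21+15 = 123
Dale-Maple-Ash-Quarry-Willow-North-Dale: 25+30+20+7+19+12 = 113
Dale-Maple-Ash-Quarry-North-Willow-Dale: 25+30+20+21+19+8 = 123
Dale-Maple-Ash-North-Willow-Quarry-Dale: 25+30+7+19+7+15 = 103
Dale-Maple-Ash-North-Quarry-Willow-Dale: 25+30+7+21+7+8 = 98
Dale-Maple-Willow-Ash-Quarry-North-Dale: 25+17+13+20+21+12 = 108
Dale-Maple-Willow-Ash-North-Quarry-Dale: 25+17+13+7+21+15 = 98
Dale-Maple-Willow-Quarry-Ash-North-Dale: 25+17+7+20+7+12 = 88
Dale-Maple-Willow-Quarry-North-Ash-Dale: 25+17+7+21+7+5 = 82
Dale-Maple-Willow-North-Ash-Quarry-Dale: 25+17+19+7+20+15 = 103
Dale-Maple-Willow-North-Quarry-Ash-Dale: 25+17+19+21+20+5 = 107
Dale-Maple-Quarry-Ash-Willow-North-Dale: 25+24+20+13+19+12 = 113
Dale-Maple-Quarry-Ash-North-Willow-Dale: 25+24+20+7+19+8 = 103
… (46 more)
Dale-Ash-North-Maple-Willow-Quarry-Dale: 5+7+26+17+7+15 = 77  ← best
The minimum is 77.
One optimal route: Dale → Ash → North → Maple → Willow → Quarry → Dale (or its reverse).

77 — the shortest possible round trip.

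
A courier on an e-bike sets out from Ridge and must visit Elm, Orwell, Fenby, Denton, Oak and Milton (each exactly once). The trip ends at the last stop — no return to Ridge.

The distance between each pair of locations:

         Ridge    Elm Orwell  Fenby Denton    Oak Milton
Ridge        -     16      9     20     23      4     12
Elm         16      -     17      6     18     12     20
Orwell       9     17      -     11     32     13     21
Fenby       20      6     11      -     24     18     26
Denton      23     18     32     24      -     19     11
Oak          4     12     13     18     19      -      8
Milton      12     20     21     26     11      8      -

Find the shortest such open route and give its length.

There are 6! = 720 possible orderings.
Ridge → Elm → Orwell → Fenby → Denton → Oak → Milton: 16+17+11+24+19+8 = 95
Ridge → Elm → Orwell → Fenby → Denton → Milton → Oak: 16+17+11+24+11+8 = 87
Ridge → Elm → Orwell → Fenby → Oak → Denton → Milton: 16+17+11+18+19+11 = 92
Ridge → Elm → Orwell → Fenby → Oak → Milton → Denton: 16+17+11+18+8+11 = 81
Ridge → Elm → Orwell → Fenby → Milton → Denton → Oak: 16+17+11+26+11+19 = 100
Ridge → Elm → Orwell → Fenby → Milton → Oak → Denton: 16+17+11+26+8+19 = 97
Ridge → Elm → Orwell → Denton → Fenby → Oak → Milton: 16+17+32+24+18+8 = 115
Ridge → Elm → Orwell → Denton → Fenby → Milton → Oak: 16+17+32+24+26+8 = 123
… (712 more)
Ridge → Orwell → Fenby → Elm → Oak → Milton → Denton: 9+11+6+12+8+11 = 57  ← best
The minimum is 57.
One shortest path: Ridge → Orwell → Fenby → Elm → Oak → Milton → Denton.

Minimum one-way distance = 57.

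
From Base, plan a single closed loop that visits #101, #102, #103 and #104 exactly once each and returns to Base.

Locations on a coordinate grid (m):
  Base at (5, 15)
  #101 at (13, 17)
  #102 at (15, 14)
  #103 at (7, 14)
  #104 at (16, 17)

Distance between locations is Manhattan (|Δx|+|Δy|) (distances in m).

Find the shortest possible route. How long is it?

28 m — the shortest possible round trip.

With 4 stops there are 4!/2 = 12 distinct round trips (a route and its reverse cost the same).
Base→#101→#102→#103→#104→Base: 10+5+8+12+13 = 48
Base→#101→#102→#104→#103→Base: 10+5+4+12+3 = 34
Base→#101→#103→#102→#104→Base: 10+9+8+4+13 = 44
Base→#101→#103→#104→#102→Base: 10+9+12+4+11 = 46
Base→#101→#104→#102→#103→Base: 10+3+4+8+3 = 28
Base→#101→#104→#103→#102→Base: 10+3+12+8+11 = 44
Base→#102→#101→#103→#104→Base: 11+5+9+12+13 = 50
Base→#102→#101→#104→#103→Base: 11+5+3+12+3 = 34
Base→#102→#103→#101→#104→Base: 11+8+9+3+13 = 44
Base→#102→#104→#101→#103→Base: 11+4+3+9+3 = 30
Base→#103→#101→#102→#104→Base: 3+9+5+4+13 = 34
Base→#103→#102→#101→#104→Base: 3+8+5+3+13 = 32
The minimum is 28.
One optimal route: Base → #101 → #104 → #102 → #103 → Base (or its reverse).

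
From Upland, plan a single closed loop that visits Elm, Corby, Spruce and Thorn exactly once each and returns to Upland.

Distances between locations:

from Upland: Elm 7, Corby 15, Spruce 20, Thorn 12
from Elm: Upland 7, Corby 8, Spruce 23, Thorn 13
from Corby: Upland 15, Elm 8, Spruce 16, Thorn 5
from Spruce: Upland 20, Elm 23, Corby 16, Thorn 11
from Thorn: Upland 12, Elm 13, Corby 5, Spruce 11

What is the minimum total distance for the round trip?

Shortest round trip = 51.

Upland→Elm→Corby→Spruce→Thorn→Upland: 7+8+16+11+12 = 54
Upland→Elm→Corby→Thorn→Spruce→Upland: 7+8+5+11+20 = 51
Upland→Elm→Spruce→Corby→Thorn→Upland: 7+23+16+5+12 = 63
Upland→Elm→Spruce→Thorn→Corby→Upland: 7+23+11+5+15 = 61
Upland→Elm→Thorn→Corby→Spruce→Upland: 7+13+5+16+20 = 61
Upland→Elm→Thorn→Spruce→Corby→Upland: 7+13+11+16+15 = 62
Upland→Corby→Elm→Spruce→Thorn→Upland: 15+8+23+11+12 = 69
Upland→Corby→Elm→Thorn→Spruce→Upland: 15+8+13+11+20 = 67
Upland→Corby→Spruce→Elm→Thorn→Upland: 15+16+23+13+12 = 79
Upland→Corby→Thorn→Elm→Spruce→Upland: 15+5+13+23+20 = 76
Upland→Spruce→Elm→Corby→Thorn→Upland: 20+23+8+5+12 = 68
Upland→Spruce→Corby→Elm→Thorn→Upland: 20+16+8+13+12 = 69
The minimum is 51.
One optimal route: Upland → Elm → Corby → Thorn → Spruce → Upland (or its reverse).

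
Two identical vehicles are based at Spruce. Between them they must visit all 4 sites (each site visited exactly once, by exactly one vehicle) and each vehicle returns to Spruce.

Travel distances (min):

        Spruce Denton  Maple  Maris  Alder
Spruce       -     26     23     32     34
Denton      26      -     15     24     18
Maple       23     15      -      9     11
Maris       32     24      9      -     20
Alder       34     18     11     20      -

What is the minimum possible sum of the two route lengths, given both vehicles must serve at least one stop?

138 min — the smallest possible combined total.

Try each way of splitting the stops between the two vehicles (each non-empty) and, for each split, find the best tour for each vehicle:
  {Denton} + {Maple, Maris, Alder}: 52 + 86 = 138
  {Maple} + {Denton, Maris, Alder}: 46 + 96 = 142
  {Denton, Maple} + {Maris, Alder}: 64 + 86 = 150
  {Maris} + {Denton, Maple, Alder}: 64 + 78 = 142
  {Denton, Maris} + {Maple, Alder}: 82 + 68 = 150
  {Maple, Maris} + {Denton, Alder}: 64 + 78 = 142
  … (7 splits in total)
Best: vehicle 1 Spruce → Denton → Spruce = 52; vehicle 2 Spruce → Maple → Maris → Alder → Spruce = 86; combined 138.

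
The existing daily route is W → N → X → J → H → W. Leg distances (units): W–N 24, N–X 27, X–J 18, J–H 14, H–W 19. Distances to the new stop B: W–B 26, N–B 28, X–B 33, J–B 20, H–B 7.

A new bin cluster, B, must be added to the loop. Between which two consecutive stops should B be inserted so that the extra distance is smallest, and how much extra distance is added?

Adding 13 by placing B on the J–H leg.

Insertion cost between consecutive stops i–j is d(i,B) + d(B,j) − d(i,j):
  between W and N: 26 + 28 − 24 = 30
  between N and X: 28 + 33 − 27 = 34
  between X and J: 33 + 20 − 18 = 35
  between J and H: 20 + 7 − 14 = 13
  between H and W: 7 + 26 − 19 = 14
Cheapest insertion is between J and H, adding 13.
New total = 102 + 13 = 115.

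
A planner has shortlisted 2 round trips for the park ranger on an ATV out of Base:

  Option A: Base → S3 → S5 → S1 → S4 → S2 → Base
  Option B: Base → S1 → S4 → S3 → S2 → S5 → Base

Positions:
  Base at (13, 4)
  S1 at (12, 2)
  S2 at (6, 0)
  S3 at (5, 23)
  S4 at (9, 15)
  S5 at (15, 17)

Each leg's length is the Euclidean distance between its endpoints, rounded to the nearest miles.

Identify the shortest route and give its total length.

79 miles — Option B is the shortest.

Option A: 21 + 12 + 15 + 13 + 15 + 8 = 84
Option B: 2 + 13 + 9 + 23 + 19 + 13 = 79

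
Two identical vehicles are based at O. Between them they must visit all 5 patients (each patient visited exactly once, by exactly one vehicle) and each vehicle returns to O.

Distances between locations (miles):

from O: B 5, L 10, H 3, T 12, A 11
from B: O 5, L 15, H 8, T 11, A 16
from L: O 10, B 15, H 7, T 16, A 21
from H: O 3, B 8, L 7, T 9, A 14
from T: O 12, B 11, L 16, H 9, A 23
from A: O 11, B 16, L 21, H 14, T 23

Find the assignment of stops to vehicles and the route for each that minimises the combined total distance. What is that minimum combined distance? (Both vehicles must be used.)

Minimum combined distance: 64 miles.

There are 2^4 − 1 = 15 ways to divide the 5 stops into two non-empty groups. For each, the best each vehicle can do is its own shortest tour through its group:
  {B} + {L, H, T, A}: 10 + 60 = 70
  {L} + {B, H, T, A}: 20 + 50 = 70
  {B, L} + {H, T, A}: 30 + 46 = 76
  {H} + {B, L, T, A}: 6 + 64 = 70
  {B, H} + {L, T, A}: 16 + 60 = 76
  {L, H} + {B, T, A}: 20 + 50 = 70
  … (15 splits in total)
  {B, L, H, T} + {A}: 42 + 22 = 64  ← best
Best: vehicle 1 O → B → T → L → H → O = 42; vehicle 2 O → A → O = 22; combined 64.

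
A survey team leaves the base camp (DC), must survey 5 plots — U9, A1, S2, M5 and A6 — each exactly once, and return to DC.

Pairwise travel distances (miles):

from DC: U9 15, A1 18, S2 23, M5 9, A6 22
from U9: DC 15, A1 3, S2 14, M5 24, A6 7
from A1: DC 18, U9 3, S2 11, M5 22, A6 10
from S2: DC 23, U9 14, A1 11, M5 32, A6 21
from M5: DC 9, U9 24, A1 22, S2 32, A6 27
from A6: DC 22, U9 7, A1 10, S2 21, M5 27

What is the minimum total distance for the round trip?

Shortest round trip = 80 miles.

With 5 stops there are 5!/2 = 60 distinct round trips (a route and its reverse cost the same).
DC→U9→A1→S2→M5→A6→DC: 15+3+11+32+27+22 = 110
DC→U9→A1→S2→A6→M5→DC: 15+3+11+21+27+9 = 86
DC→U9→A1→M5→S2→A6→DC: 15+3+22+32+21+22 = 115
DC→U9→A1→M5→A6→S2→DC: 15+3+22+27+21+23 = 111
DC→U9→A1→A6→S2→M5→DC: 15+3+10+21+32+9 = 90
DC→U9→A1→A6→M5→S2→DC: 15+3+10+27+32+23 = 110
DC→U9→S2→A1→M5→A6→DC: 15+14+11+22+27+22 = 111
DC→U9→S2→A1→A6→M5→DC: 15+14+11+10+27+9 = 86
DC→U9→S2→M5→A1→A6→DC: 15+14+32+22+10+22 = 115
DC→U9→S2→M5→A6→A1→DC: 15+14+32+27+10+18 = 116
DC→U9→S2→A6→A1→M5→DC: 15+14+21+10+22+9 = 91
DC→U9→S2→A6→M5→A1→DC: 15+14+21+27+22+18 = 117
DC→U9→M5→A1→S2→A6→DC: 15+24+22+11+21+22 = 115
DC→U9→M5→A1→A6→S2→DC: 15+24+22+10+21+23 = 115
… (46 more)
DC→S2→A1→U9→A6→M5→DC: 23+11+3+7+27+9 = 80  ← best
The minimum is 80.
One optimal route: DC → S2 → A1 → U9 → A6 → M5 → DC (or its reverse).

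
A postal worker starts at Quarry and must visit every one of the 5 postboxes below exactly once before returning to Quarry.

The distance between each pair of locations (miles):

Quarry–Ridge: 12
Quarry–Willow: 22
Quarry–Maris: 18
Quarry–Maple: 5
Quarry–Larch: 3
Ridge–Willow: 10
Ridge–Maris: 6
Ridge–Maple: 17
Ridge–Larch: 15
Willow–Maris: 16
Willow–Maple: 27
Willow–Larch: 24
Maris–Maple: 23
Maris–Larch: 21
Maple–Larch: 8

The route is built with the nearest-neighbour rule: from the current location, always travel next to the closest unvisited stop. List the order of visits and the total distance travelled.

72 miles along Quarry → Larch → Maple → Ridge → Maris → Willow → Quarry.

At Quarry the remaining stops are Larch 3, Maple 5, Ridge 12, Maris 18, Willow 22; go to Larch.
At Larch the remaining stops are Maple 8, Ridge 15, Maris 21, Willow 24; go to Maple.
At Maple the remaining stops are Ridge 17, Maris 23, Willow 27; go to Ridge.
At Ridge the remaining stops are Maris 6, Willow 10; go to Maris.
At Maris the remaining stops are Willow 16; go to Willow.
Return Willow→Quarry: 22.
Total = 3 + 8 + 17 + 6 + 16 + 22 = 72.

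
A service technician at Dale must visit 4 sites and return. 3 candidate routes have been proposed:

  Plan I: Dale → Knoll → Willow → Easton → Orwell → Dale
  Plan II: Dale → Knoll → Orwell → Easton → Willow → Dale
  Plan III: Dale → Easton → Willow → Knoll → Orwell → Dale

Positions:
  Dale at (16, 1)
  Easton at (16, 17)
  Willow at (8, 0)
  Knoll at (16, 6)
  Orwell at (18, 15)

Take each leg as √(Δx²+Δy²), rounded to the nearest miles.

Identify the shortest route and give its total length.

Plan I: 5 + 10 + 19 + 3 + 14 = 51
Plan II: 5 + 9 + 3 + 19 + 8 = 44
Plan III: 16 + 19 + 10 + 9 + 14 = 68

Shortest is Plan II, total 44 miles.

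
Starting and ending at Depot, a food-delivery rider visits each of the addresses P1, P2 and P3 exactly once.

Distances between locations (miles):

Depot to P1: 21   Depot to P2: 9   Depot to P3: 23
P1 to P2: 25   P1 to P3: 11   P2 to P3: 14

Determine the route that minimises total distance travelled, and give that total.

Minimum total distance: 55 miles.

With 3 stops there are 3!/2 = 3 distinct round trips (a route and its reverse cost the same).
Depot → P1 → P2 → P3 → Depot: 21+25+14+23 = 83
Depot → P1 → P3 → P2 → Depot: 21+11+14+9 = 55
Depot → P2 → P1 → P3 → Depot: 9+25+11+23 = 68
The minimum is 55.
One optimal route: Depot → P1 → P3 → P2 → Depot (or its reverse).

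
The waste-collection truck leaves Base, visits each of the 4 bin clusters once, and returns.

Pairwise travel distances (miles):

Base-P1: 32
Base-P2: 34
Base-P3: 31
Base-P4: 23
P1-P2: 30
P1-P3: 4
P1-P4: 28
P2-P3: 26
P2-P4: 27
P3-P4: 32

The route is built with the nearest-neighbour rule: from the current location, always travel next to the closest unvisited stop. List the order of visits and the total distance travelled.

Base → [P4:23 / P3:31 / P1:32 / P2:34] → P4 (23)
P4 → [P2:27 / P1:28 / P3:32] → P2 (27)
P2 → [P3:26 / P1:30] → P3 (26)
P3 → [P1:4] → P1 (4)
Return P1→Base: 32.
Total = 23 + 27 + 26 + 4 + 32 = 112.

Nearest-neighbour total = 112 miles; route Base → P4 → P2 → P3 → P1 → Base.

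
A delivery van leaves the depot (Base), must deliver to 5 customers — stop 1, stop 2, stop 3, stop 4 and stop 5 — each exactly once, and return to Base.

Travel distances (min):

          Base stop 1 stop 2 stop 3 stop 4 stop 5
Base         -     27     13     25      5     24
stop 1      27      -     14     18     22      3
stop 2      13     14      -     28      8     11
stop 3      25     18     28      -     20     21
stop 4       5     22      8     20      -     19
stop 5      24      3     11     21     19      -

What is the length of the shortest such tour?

With 5 stops there are 5!/2 = 60 distinct round trips (a route and its reverse cost the same).
Base - stop 1 - stop 2 - stop 3 - stop 4 - stop 5 - Base: 27+14+28+20+19+24 = 132
Base - stop 1 - stop 2 - stop 3 - stop 5 - stop 4 - Base: 27+14+28+21+19+5 = 114
Base - stop 1 - stop 2 - stop 4 - stop 3 - stop 5 - Base: 27+14+8+20+21+24 = 114
Base - stop 1 - stop 2 - stop 4 - stop 5 - stop 3 - Base: 27+14+8+19+21+25 = 114
Base - stop 1 - stop 2 - stop 5 - stop 3 - stop 4 - Base: 27+14+11+21+20+5 = 98
Base - stop 1 - stop 2 - stop 5 - stop 4 - stop 3 - Base: 27+14+11+19+20+25 = 116
Base - stop 1 - stop 3 - stop 2 - stop 4 - stop 5 - Base: 27+18+28+8+19+24 = 124
Base - stop 1 - stop 3 - stop 2 - stop 5 - stop 4 - Base: 27+18+28+11+19+5 = 108
Base - stop 1 - stop 3 - stop 4 - stop 2 - stop 5 - Base: 27+18+20+8+11+24 = 108
Base - stop 1 - stop 3 - stop 4 - stop 5 - stop 2 - Base: 27+18+20+19+11+13 = 108
Base - stop 1 - stop 3 - stop 5 - stop 2 - stop 4 - Base: 27+18+21+11+8+5 = 90
Base - stop 1 - stop 3 - stop 5 - stop 4 - stop 2 - Base: 27+18+21+19+8+13 = 106
Base - stop 1 - stop 4 - stop 2 - stop 3 - stop 5 - Base: 27+22+8+28+21+24 = 130
Base - stop 1 - stop 4 - stop 2 - stop 5 - stop 3 - Base: 27+22+8+11+21+25 = 114
… (46 more)
Base - stop 2 - stop 5 - stop 1 - stop 3 - stop 4 - Base: 13+11+3+18+20+5 = 70  ← best
The minimum is 70.
One optimal route: Base → stop 2 → stop 5 → stop 1 → stop 3 → stop 4 → Base (or its reverse).

Minimum total distance: 70 min.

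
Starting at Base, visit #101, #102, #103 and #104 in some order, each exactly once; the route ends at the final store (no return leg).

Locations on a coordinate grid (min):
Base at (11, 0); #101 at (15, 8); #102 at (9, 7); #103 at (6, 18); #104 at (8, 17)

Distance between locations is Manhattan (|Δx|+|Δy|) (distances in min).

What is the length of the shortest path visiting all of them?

There are 4! = 24 possible orderings.
Base - #101 - #102 - #103 - #104: 12+7+14+3 = 36
Base - #101 - #102 - #104 - #103: 12+7+11+3 = 33
Base - #101 - #103 - #102 - #104: 12+19+14+11 = 56
Base - #101 - #103 - #104 - #102: 12+19+3+11 = 45
Base - #101 - #104 - #102 - #103: 12+16+11+14 = 53
Base - #101 - #104 - #103 - #102: 12+16+3+14 = 45
Base - #102 - #101 - #103 - #104: 9+7+19+3 = 38
Base - #102 - #101 - #104 - #103: 9+7+16+3 = 35
Base - #102 - #103 - #101 - #104: 9+14+19+16 = 58
Base - #102 - #103 - #104 - #101: 9+14+3+16 = 42
Base - #102 - #104 - #101 - #103: 9+11+16+19 = 55
Base - #102 - #104 - #103 - #101: 9+11+3+19 = 42
Base - #103 - #101 - #102 - #104: 23+19+7+11 = 60
Base - #103 - #101 - #104 - #102: 23+19+16+11 = 69
… (10 more)
The minimum is 33.
One shortest path: Base → #101 → #102 → #104 → #103.

Minimum one-way distance = 33 min.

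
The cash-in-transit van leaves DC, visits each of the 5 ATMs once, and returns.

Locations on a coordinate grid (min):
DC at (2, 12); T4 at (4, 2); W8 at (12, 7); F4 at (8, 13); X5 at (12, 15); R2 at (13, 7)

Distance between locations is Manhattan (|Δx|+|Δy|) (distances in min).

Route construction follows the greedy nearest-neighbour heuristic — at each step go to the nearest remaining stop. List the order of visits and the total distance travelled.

DC → [F4:7 / T4:12 / X5:13 / W8:15 / R2:16] → F4 (7)
F4 → [X5:6 / W8:10 / R2:11 / T4:15] → X5 (6)
X5 → [W8:8 / R2:9 / T4:21] → W8 (8)
W8 → [R2:1 / T4:13] → R2 (1)
R2 → [T4:14] → T4 (14)
Return T4→DC: 12.
Total = 7 + 6 + 8 + 1 + 14 + 12 = 48.

48 min along DC → F4 → X5 → W8 → R2 → T4 → DC.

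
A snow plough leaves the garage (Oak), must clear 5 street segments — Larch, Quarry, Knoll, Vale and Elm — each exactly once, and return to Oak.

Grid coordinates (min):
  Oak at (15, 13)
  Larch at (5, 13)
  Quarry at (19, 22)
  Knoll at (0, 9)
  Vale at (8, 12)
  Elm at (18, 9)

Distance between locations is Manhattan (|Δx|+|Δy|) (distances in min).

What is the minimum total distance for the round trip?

Shortest round trip = 66 min.

There are 60 distinct closed tours to check (reversals are equivalent).
Oak - Larch - Quarry - Knoll - Vale - Elm - Oak: 10+23+32+11+13+7 = 96
Oak - Larch - Quarry - Knoll - Elm - Vale - Oak: 10+23+32+18+13+8 = 104
Oak - Larch - Quarry - Vale - Knoll - Elm - Oak: 10+23+21+11+18+7 = 90
Oak - Larch - Quarry - Vale - Elm - Knoll - Oak: 10+23+21+13+18+19 = 104
Oak - Larch - Quarry - Elm - Knoll - Vale - Oak: 10+23+14+18+11+8 = 84
Oak - Larch - Quarry - Elm - Vale - Knoll - Oak: 10+23+14+13+11+19 = 90
Oak - Larch - Knoll - Quarry - Vale - Elm - Oak: 10+9+32+21+13+7 = 92
Oak - Larch - Knoll - Quarry - Elm - Vale - Oak: 10+9+32+14+13+8 = 86
Oak - Larch - Knoll - Vale - Quarry - Elm - Oak: 10+9+11+21+14+7 = 72
Oak - Larch - Knoll - Vale - Elm - Quarry - Oak: 10+9+11+13+14+13 = 70
Oak - Larch - Knoll - Elm - Quarry - Vale - Oak: 10+9+18+14+21+8 = 80
Oak - Larch - Knoll - Elm - Vale - Quarry - Oak: 10+9+18+13+21+13 = 84
Oak - Larch - Vale - Quarry - Knoll - Elm - Oak: 10+4+21+32+18+7 = 92
Oak - Larch - Vale - Quarry - Elm - Knoll - Oak: 10+4+21+14+18+19 = 86
… (46 more)
Oak - Quarry - Elm - Knoll - Larch - Vale - Oak: 13+14+18+9+4+8 = 66  ← best
The minimum is 66.
One optimal route: Oak → Quarry → Elm → Knoll → Larch → Vale → Oak (or its reverse).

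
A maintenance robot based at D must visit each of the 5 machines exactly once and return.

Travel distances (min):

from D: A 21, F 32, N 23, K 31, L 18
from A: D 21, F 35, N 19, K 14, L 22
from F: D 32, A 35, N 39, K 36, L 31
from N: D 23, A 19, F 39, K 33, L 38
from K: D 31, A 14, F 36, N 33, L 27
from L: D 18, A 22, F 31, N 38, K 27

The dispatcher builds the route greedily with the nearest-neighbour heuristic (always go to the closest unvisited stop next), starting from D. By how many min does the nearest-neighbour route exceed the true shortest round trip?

From D: L=18, A=21, N=23, K=31, F=32 → choose L (18).
From L: A=22, K=27, F=31, N=38 → choose A (22).
From A: K=14, N=19, F=35 → choose K (14).
From K: N=33, F=36 → choose N (33).
From N: F=39 → choose F (39).
NN route D → L → A → K → N → F → D costs 158.
Optimal: D → N → A → K → F → L → D costs 141 (by enumerating all 60 distinct tours).
Excess = 158 − 141 = 17.

17 min longer than the optimal tour.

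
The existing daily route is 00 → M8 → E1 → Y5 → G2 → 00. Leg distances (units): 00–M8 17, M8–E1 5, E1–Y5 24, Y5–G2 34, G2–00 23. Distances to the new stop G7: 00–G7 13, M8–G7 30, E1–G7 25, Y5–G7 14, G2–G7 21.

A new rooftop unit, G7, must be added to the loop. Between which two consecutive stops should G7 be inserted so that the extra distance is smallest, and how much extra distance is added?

+1 — insert G7 between Y5 and G2.

Insertion cost between consecutive stops i–j is d(i,G7) + d(G7,j) − d(i,j):
  between 00 and M8: 13 + 30 − 17 = 26
  between M8 and E1: 30 + 25 − 5 = 50
  between E1 and Y5: 25 + 14 − 24 = 15
  between Y5 and G2: 14 + 21 − 34 = 1
  between G2 and 00: 21 + 13 − 23 = 11
Cheapest insertion is between Y5 and G2, adding 1.
New total = 103 + 1 = 104.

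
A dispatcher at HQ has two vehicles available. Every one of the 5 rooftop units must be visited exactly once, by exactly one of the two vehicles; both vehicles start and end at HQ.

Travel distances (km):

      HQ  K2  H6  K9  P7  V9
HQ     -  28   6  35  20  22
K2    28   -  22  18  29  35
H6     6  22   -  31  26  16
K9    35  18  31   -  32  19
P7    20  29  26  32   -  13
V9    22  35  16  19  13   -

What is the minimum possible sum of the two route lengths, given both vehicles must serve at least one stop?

Try each way of splitting the stops between the two vehicles (each non-empty) and, for each split, find the best tour for each vehicle:
  {K2} + {H6, K9, P7, V9}: 56 + 89 = 145
  {H6} + {K2, K9, P7, V9}: 12 + 98 = 110
  {K2, H6} + {K9, P7, V9}: 56 + 87 = 143
  {K9} + {K2, H6, P7, V9}: 70 + 92 = 162
  {K2, K9} + {H6, P7, V9}: 81 + 55 = 136
  {H6, K9} + {K2, P7, V9}: 72 + 92 = 164
  … (15 splits in total)
Best: vehicle 1 HQ → H6 → HQ = 12; vehicle 2 HQ → K2 → K9 → V9 → P7 → HQ = 98; combined 110.

110 km — the smallest possible combined total.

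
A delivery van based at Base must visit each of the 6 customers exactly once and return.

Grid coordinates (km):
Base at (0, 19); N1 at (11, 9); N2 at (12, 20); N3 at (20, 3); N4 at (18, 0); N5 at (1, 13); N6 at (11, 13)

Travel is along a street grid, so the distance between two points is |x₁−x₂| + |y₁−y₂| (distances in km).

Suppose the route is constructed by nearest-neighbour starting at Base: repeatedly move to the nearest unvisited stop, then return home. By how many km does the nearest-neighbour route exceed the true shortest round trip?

20 km longer than the optimal tour.

Base: N5=7, N2=13, N6=17, N1=21, N3=36, N4=37 ⇒ N5
N5: N6=10, N1=14, N2=18, N3=29, N4=30 ⇒ N6
N6: N1=4, N2=8, N3=19, N4=20 ⇒ N1
N1: N2=12, N3=15, N4=16 ⇒ N2
N2: N3=25, N4=26 ⇒ N3
N3: N4=5 ⇒ N4
NN route Base → N5 → N6 → N1 → N2 → N3 → N4 → Base costs 100.
Optimal: Base → N2 → N3 → N4 → N1 → N6 → N5 → Base costs 80 (by enumerating all 360 distinct tours).
Excess = 100 − 80 = 20.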